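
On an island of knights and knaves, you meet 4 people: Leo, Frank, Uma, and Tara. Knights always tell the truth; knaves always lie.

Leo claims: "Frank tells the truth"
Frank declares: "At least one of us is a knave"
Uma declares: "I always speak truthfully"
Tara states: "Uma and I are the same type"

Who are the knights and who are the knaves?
Leo is a knight.
Frank is a knight.
Uma is a knight.
Tara is a knave.

Verification:
- Leo (knight) says "Frank tells the truth" - this is TRUE because Frank is a knight.
- Frank (knight) says "At least one of us is a knave" - this is TRUE because Tara is a knave.
- Uma (knight) says "I always speak truthfully" - this is TRUE because Uma is a knight.
- Tara (knave) says "Uma and I are the same type" - this is FALSE (a lie) because Tara is a knave and Uma is a knight.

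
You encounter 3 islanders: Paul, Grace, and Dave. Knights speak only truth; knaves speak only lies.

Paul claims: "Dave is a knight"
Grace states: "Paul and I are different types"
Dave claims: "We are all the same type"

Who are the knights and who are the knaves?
Paul is a knave.
Grace is a knight.
Dave is a knave.

Verification:
- Paul (knave) says "Dave is a knight" - this is FALSE (a lie) because Dave is a knave.
- Grace (knight) says "Paul and I are different types" - this is TRUE because Grace is a knight and Paul is a knave.
- Dave (knave) says "We are all the same type" - this is FALSE (a lie) because Grace is a knight and Paul and Dave are knaves.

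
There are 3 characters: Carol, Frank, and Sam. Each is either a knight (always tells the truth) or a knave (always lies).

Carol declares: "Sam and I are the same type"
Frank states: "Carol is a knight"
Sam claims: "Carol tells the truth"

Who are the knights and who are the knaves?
Carol is a knight.
Frank is a knight.
Sam is a knight.

Verification:
- Carol (knight) says "Sam and I are the same type" - this is TRUE because Carol is a knight and Sam is a knight.
- Frank (knight) says "Carol is a knight" - this is TRUE because Carol is a knight.
- Sam (knight) says "Carol tells the truth" - this is TRUE because Carol is a knight.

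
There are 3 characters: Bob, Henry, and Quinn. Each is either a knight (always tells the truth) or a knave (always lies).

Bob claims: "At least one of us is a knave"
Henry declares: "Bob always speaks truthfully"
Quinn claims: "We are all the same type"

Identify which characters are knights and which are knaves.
Bob is a knight.
Henry is a knight.
Quinn is a knave.

Verification:
- Bob (knight) says "At least one of us is a knave" - this is TRUE because Quinn is a knave.
- Henry (knight) says "Bob always speaks truthfully" - this is TRUE because Bob is a knight.
- Quinn (knave) says "We are all the same type" - this is FALSE (a lie) because Bob and Henry are knights and Quinn is a knave.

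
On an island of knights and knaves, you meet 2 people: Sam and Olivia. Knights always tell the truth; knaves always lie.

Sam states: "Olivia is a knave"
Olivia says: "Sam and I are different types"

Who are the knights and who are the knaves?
Sam is a knave.
Olivia is a knight.

Verification:
- Sam (knave) says "Olivia is a knave" - this is FALSE (a lie) because Olivia is a knight.
- Olivia (knight) says "Sam and I are different types" - this is TRUE because Olivia is a knight and Sam is a knave.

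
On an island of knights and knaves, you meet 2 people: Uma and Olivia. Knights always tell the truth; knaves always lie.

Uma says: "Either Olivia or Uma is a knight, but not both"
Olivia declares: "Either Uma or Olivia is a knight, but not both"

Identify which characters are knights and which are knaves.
Uma is a knave.
Olivia is a knave.

Verification:
- Uma (knave) says "Either Olivia or Uma is a knight, but not both" - this is FALSE (a lie) because Olivia is a knave and Uma is a knave.
- Olivia (knave) says "Either Uma or Olivia is a knight, but not both" - this is FALSE (a lie) because Uma is a knave and Olivia is a knave.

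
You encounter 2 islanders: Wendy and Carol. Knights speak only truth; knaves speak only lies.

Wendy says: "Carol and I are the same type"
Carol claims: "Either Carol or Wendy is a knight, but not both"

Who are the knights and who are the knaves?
Wendy is a knave.
Carol is a knight.

Verification:
- Wendy (knave) says "Carol and I are the same type" - this is FALSE (a lie) because Wendy is a knave and Carol is a knight.
- Carol (knight) says "Either Carol or Wendy is a knight, but not both" - this is TRUE because Carol is a knight and Wendy is a knave.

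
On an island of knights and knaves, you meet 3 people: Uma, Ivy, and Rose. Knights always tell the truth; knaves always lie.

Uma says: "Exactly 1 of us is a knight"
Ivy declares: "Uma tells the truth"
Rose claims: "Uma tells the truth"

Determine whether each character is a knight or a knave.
Uma is a knave.
Ivy is a knave.
Rose is a knave.

Verification:
- Uma (knave) says "Exactly 1 of us is a knight" - this is FALSE (a lie) because there are 0 knights.
- Ivy (knave) says "Uma tells the truth" - this is FALSE (a lie) because Uma is a knave.
- Rose (knave) says "Uma tells the truth" - this is FALSE (a lie) because Uma is a knave.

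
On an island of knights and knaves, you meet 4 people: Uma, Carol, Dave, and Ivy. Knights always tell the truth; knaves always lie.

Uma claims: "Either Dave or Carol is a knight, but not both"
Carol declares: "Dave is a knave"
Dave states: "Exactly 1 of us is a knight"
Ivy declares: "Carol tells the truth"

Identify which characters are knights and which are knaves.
Uma is a knight.
Carol is a knight.
Dave is a knave.
Ivy is a knight.

Verification:
- Uma (knight) says "Either Dave or Carol is a knight, but not both" - this is TRUE because Dave is a knave and Carol is a knight.
- Carol (knight) says "Dave is a knave" - this is TRUE because Dave is a knave.
- Dave (knave) says "Exactly 1 of us is a knight" - this is FALSE (a lie) because there are 3 knights.
- Ivy (knight) says "Carol tells the truth" - this is TRUE because Carol is a knight.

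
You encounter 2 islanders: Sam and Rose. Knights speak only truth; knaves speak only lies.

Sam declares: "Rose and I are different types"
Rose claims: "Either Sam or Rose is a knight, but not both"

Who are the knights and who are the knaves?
Sam is a knave.
Rose is a knave.

Verification:
- Sam (knave) says "Rose and I are different types" - this is FALSE (a lie) because Sam is a knave and Rose is a knave.
- Rose (knave) says "Either Sam or Rose is a knight, but not both" - this is FALSE (a lie) because Sam is a knave and Rose is a knave.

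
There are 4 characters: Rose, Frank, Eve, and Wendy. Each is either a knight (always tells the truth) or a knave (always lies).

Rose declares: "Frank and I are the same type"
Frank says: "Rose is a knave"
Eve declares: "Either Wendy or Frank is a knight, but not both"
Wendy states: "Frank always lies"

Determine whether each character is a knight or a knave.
Rose is a knave.
Frank is a knight.
Eve is a knight.
Wendy is a knave.

Verification:
- Rose (knave) says "Frank and I are the same type" - this is FALSE (a lie) because Rose is a knave and Frank is a knight.
- Frank (knight) says "Rose is a knave" - this is TRUE because Rose is a knave.
- Eve (knight) says "Either Wendy or Frank is a knight, but not both" - this is TRUE because Wendy is a knave and Frank is a knight.
- Wendy (knave) says "Frank always lies" - this is FALSE (a lie) because Frank is a knight.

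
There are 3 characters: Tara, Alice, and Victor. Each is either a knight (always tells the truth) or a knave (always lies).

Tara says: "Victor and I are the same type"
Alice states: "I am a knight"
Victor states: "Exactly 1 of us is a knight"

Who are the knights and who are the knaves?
Tara is a knave.
Alice is a knave.
Victor is a knight.

Verification:
- Tara (knave) says "Victor and I are the same type" - this is FALSE (a lie) because Tara is a knave and Victor is a knight.
- Alice (knave) says "I am a knight" - this is FALSE (a lie) because Alice is a knave.
- Victor (knight) says "Exactly 1 of us is a knight" - this is TRUE because there are 1 knights.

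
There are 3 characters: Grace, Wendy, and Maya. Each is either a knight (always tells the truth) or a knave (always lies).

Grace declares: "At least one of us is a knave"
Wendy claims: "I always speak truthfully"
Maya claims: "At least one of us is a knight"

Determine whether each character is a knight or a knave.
Grace is a knight.
Wendy is a knave.
Maya is a knight.

Verification:
- Grace (knight) says "At least one of us is a knave" - this is TRUE because Wendy is a knave.
- Wendy (knave) says "I always speak truthfully" - this is FALSE (a lie) because Wendy is a knave.
- Maya (knight) says "At least one of us is a knight" - this is TRUE because Grace and Maya are knights.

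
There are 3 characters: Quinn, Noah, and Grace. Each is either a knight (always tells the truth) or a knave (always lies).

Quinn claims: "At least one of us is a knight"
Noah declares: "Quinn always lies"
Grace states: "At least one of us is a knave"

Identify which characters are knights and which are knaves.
Quinn is a knight.
Noah is a knave.
Grace is a knight.

Verification:
- Quinn (knight) says "At least one of us is a knight" - this is TRUE because Quinn and Grace are knights.
- Noah (knave) says "Quinn always lies" - this is FALSE (a lie) because Quinn is a knight.
- Grace (knight) says "At least one of us is a knave" - this is TRUE because Noah is a knave.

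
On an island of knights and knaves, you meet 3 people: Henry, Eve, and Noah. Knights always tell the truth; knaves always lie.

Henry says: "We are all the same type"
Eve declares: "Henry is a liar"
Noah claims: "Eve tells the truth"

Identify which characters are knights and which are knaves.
Henry is a knave.
Eve is a knight.
Noah is a knight.

Verification:
- Henry (knave) says "We are all the same type" - this is FALSE (a lie) because Eve and Noah are knights and Henry is a knave.
- Eve (knight) says "Henry is a liar" - this is TRUE because Henry is a knave.
- Noah (knight) says "Eve tells the truth" - this is TRUE because Eve is a knight.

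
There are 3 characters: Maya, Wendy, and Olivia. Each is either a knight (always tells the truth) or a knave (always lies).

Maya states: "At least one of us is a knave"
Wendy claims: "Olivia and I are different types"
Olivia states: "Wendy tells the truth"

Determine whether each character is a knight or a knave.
Maya is a knight.
Wendy is a knave.
Olivia is a knave.

Verification:
- Maya (knight) says "At least one of us is a knave" - this is TRUE because Wendy and Olivia are knaves.
- Wendy (knave) says "Olivia and I are different types" - this is FALSE (a lie) because Wendy is a knave and Olivia is a knave.
- Olivia (knave) says "Wendy tells the truth" - this is FALSE (a lie) because Wendy is a knave.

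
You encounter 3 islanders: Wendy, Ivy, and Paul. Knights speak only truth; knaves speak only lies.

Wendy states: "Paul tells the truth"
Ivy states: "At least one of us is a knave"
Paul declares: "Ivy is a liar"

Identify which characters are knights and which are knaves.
Wendy is a knave.
Ivy is a knight.
Paul is a knave.

Verification:
- Wendy (knave) says "Paul tells the truth" - this is FALSE (a lie) because Paul is a knave.
- Ivy (knight) says "At least one of us is a knave" - this is TRUE because Wendy and Paul are knaves.
- Paul (knave) says "Ivy is a liar" - this is FALSE (a lie) because Ivy is a knight.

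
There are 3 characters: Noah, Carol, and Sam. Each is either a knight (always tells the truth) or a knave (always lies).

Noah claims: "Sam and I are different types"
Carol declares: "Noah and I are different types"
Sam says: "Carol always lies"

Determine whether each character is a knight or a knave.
Noah is a knave.
Carol is a knight.
Sam is a knave.

Verification:
- Noah (knave) says "Sam and I are different types" - this is FALSE (a lie) because Noah is a knave and Sam is a knave.
- Carol (knight) says "Noah and I are different types" - this is TRUE because Carol is a knight and Noah is a knave.
- Sam (knave) says "Carol always lies" - this is FALSE (a lie) because Carol is a knight.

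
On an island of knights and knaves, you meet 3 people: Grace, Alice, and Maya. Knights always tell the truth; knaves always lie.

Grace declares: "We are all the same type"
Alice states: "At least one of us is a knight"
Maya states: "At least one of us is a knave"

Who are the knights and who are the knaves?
Grace is a knave.
Alice is a knight.
Maya is a knight.

Verification:
- Grace (knave) says "We are all the same type" - this is FALSE (a lie) because Alice and Maya are knights and Grace is a knave.
- Alice (knight) says "At least one of us is a knight" - this is TRUE because Alice and Maya are knights.
- Maya (knight) says "At least one of us is a knave" - this is TRUE because Grace is a knave.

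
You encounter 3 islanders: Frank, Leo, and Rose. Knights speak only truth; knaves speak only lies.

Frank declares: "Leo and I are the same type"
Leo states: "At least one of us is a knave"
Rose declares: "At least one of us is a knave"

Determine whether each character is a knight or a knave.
Frank is a knave.
Leo is a knight.
Rose is a knight.

Verification:
- Frank (knave) says "Leo and I are the same type" - this is FALSE (a lie) because Frank is a knave and Leo is a knight.
- Leo (knight) says "At least one of us is a knave" - this is TRUE because Frank is a knave.
- Rose (knight) says "At least one of us is a knave" - this is TRUE because Frank is a knave.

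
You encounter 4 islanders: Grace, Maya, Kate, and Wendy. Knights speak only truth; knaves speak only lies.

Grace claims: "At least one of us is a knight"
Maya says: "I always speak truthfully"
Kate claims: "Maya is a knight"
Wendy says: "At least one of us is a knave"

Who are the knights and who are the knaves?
Grace is a knight.
Maya is a knave.
Kate is a knave.
Wendy is a knight.

Verification:
- Grace (knight) says "At least one of us is a knight" - this is TRUE because Grace and Wendy are knights.
- Maya (knave) says "I always speak truthfully" - this is FALSE (a lie) because Maya is a knave.
- Kate (knave) says "Maya is a knight" - this is FALSE (a lie) because Maya is a knave.
- Wendy (knight) says "At least one of us is a knave" - this is TRUE because Maya and Kate are knaves.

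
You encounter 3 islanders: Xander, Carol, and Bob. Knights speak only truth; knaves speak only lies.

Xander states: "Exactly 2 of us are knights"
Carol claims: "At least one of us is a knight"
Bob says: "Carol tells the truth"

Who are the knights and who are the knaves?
Xander is a knave.
Carol is a knave.
Bob is a knave.

Verification:
- Xander (knave) says "Exactly 2 of us are knights" - this is FALSE (a lie) because there are 0 knights.
- Carol (knave) says "At least one of us is a knight" - this is FALSE (a lie) because no one is a knight.
- Bob (knave) says "Carol tells the truth" - this is FALSE (a lie) because Carol is a knave.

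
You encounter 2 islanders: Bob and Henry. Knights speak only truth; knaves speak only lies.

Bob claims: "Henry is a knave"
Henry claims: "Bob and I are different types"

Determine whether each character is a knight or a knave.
Bob is a knave.
Henry is a knight.

Verification:
- Bob (knave) says "Henry is a knave" - this is FALSE (a lie) because Henry is a knight.
- Henry (knight) says "Bob and I are different types" - this is TRUE because Henry is a knight and Bob is a knave.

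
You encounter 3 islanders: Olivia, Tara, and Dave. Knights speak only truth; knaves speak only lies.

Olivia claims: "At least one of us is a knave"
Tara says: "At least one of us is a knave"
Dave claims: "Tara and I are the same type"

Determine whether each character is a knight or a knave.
Olivia is a knight.
Tara is a knight.
Dave is a knave.

Verification:
- Olivia (knight) says "At least one of us is a knave" - this is TRUE because Dave is a knave.
- Tara (knight) says "At least one of us is a knave" - this is TRUE because Dave is a knave.
- Dave (knave) says "Tara and I are the same type" - this is FALSE (a lie) because Dave is a knave and Tara is a knight.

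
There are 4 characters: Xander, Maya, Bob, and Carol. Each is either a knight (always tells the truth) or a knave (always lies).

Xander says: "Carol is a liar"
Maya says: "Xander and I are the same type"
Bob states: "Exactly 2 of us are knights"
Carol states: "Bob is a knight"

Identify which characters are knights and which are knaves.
Xander is a knight.
Maya is a knave.
Bob is a knave.
Carol is a knave.

Verification:
- Xander (knight) says "Carol is a liar" - this is TRUE because Carol is a knave.
- Maya (knave) says "Xander and I are the same type" - this is FALSE (a lie) because Maya is a knave and Xander is a knight.
- Bob (knave) says "Exactly 2 of us are knights" - this is FALSE (a lie) because there are 1 knights.
- Carol (knave) says "Bob is a knight" - this is FALSE (a lie) because Bob is a knave.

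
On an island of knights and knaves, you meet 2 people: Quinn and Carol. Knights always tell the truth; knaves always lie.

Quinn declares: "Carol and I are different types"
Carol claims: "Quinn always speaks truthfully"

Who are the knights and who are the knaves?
Quinn is a knave.
Carol is a knave.

Verification:
- Quinn (knave) says "Carol and I are different types" - this is FALSE (a lie) because Quinn is a knave and Carol is a knave.
- Carol (knave) says "Quinn always speaks truthfully" - this is FALSE (a lie) because Quinn is a knave.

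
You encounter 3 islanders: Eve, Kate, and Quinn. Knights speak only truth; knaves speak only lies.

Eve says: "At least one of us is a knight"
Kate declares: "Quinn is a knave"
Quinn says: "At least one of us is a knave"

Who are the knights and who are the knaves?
Eve is a knight.
Kate is a knave.
Quinn is a knight.

Verification:
- Eve (knight) says "At least one of us is a knight" - this is TRUE because Eve and Quinn are knights.
- Kate (knave) says "Quinn is a knave" - this is FALSE (a lie) because Quinn is a knight.
- Quinn (knight) says "At least one of us is a knave" - this is TRUE because Kate is a knave.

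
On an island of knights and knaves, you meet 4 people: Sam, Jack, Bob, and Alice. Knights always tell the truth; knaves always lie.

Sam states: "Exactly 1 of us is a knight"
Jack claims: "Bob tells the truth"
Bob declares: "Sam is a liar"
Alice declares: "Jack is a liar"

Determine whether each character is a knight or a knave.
Sam is a knave.
Jack is a knight.
Bob is a knight.
Alice is a knave.

Verification:
- Sam (knave) says "Exactly 1 of us is a knight" - this is FALSE (a lie) because there are 2 knights.
- Jack (knight) says "Bob tells the truth" - this is TRUE because Bob is a knight.
- Bob (knight) says "Sam is a liar" - this is TRUE because Sam is a knave.
- Alice (knave) says "Jack is a liar" - this is FALSE (a lie) because Jack is a knight.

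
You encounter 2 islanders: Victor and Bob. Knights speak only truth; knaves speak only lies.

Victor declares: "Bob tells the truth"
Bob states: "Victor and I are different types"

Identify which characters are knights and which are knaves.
Victor is a knave.
Bob is a knave.

Verification:
- Victor (knave) says "Bob tells the truth" - this is FALSE (a lie) because Bob is a knave.
- Bob (knave) says "Victor and I are different types" - this is FALSE (a lie) because Bob is a knave and Victor is a knave.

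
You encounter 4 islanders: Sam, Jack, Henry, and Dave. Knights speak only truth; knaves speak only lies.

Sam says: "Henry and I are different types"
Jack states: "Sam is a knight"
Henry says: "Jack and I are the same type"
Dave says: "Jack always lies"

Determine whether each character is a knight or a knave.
Sam is a knight.
Jack is a knight.
Henry is a knave.
Dave is a knave.

Verification:
- Sam (knight) says "Henry and I are different types" - this is TRUE because Sam is a knight and Henry is a knave.
- Jack (knight) says "Sam is a knight" - this is TRUE because Sam is a knight.
- Henry (knave) says "Jack and I are the same type" - this is FALSE (a lie) because Henry is a knave and Jack is a knight.
- Dave (knave) says "Jack always lies" - this is FALSE (a lie) because Jack is a knight.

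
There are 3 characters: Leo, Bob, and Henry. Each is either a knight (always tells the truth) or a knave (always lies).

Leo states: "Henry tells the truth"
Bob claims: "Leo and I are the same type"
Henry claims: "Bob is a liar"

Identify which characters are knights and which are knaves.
Leo is a knight.
Bob is a knave.
Henry is a knight.

Verification:
- Leo (knight) says "Henry tells the truth" - this is TRUE because Henry is a knight.
- Bob (knave) says "Leo and I are the same type" - this is FALSE (a lie) because Bob is a knave and Leo is a knight.
- Henry (knight) says "Bob is a liar" - this is TRUE because Bob is a knave.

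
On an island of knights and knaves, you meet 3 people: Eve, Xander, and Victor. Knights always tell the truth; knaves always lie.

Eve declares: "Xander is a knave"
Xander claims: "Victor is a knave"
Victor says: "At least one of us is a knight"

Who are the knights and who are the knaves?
Eve is a knight.
Xander is a knave.
Victor is a knight.

Verification:
- Eve (knight) says "Xander is a knave" - this is TRUE because Xander is a knave.
- Xander (knave) says "Victor is a knave" - this is FALSE (a lie) because Victor is a knight.
- Victor (knight) says "At least one of us is a knight" - this is TRUE because Eve and Victor are knights.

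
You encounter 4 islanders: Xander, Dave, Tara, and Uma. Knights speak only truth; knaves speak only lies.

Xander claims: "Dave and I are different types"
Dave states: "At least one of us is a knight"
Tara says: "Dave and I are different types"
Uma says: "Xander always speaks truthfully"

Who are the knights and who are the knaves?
Xander is a knave.
Dave is a knave.
Tara is a knave.
Uma is a knave.

Verification:
- Xander (knave) says "Dave and I are different types" - this is FALSE (a lie) because Xander is a knave and Dave is a knave.
- Dave (knave) says "At least one of us is a knight" - this is FALSE (a lie) because no one is a knight.
- Tara (knave) says "Dave and I are different types" - this is FALSE (a lie) because Tara is a knave and Dave is a knave.
- Uma (knave) says "Xander always speaks truthfully" - this is FALSE (a lie) because Xander is a knave.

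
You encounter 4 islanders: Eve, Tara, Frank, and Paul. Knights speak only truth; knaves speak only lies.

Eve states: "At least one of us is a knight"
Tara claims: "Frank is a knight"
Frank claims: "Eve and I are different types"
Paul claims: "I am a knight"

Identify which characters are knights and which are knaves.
Eve is a knave.
Tara is a knave.
Frank is a knave.
Paul is a knave.

Verification:
- Eve (knave) says "At least one of us is a knight" - this is FALSE (a lie) because no one is a knight.
- Tara (knave) says "Frank is a knight" - this is FALSE (a lie) because Frank is a knave.
- Frank (knave) says "Eve and I are different types" - this is FALSE (a lie) because Frank is a knave and Eve is a knave.
- Paul (knave) says "I am a knight" - this is FALSE (a lie) because Paul is a knave.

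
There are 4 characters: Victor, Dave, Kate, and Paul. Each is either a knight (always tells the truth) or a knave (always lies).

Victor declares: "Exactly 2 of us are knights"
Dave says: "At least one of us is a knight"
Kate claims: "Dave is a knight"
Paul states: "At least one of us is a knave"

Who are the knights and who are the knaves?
Victor is a knave.
Dave is a knight.
Kate is a knight.
Paul is a knight.

Verification:
- Victor (knave) says "Exactly 2 of us are knights" - this is FALSE (a lie) because there are 3 knights.
- Dave (knight) says "At least one of us is a knight" - this is TRUE because Dave, Kate, and Paul are knights.
- Kate (knight) says "Dave is a knight" - this is TRUE because Dave is a knight.
- Paul (knight) says "At least one of us is a knave" - this is TRUE because Victor is a knave.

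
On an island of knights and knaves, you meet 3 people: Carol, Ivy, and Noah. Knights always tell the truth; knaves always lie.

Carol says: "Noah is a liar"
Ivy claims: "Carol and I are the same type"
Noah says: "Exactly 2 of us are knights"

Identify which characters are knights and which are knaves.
Carol is a knight.
Ivy is a knave.
Noah is a knave.

Verification:
- Carol (knight) says "Noah is a liar" - this is TRUE because Noah is a knave.
- Ivy (knave) says "Carol and I are the same type" - this is FALSE (a lie) because Ivy is a knave and Carol is a knight.
- Noah (knave) says "Exactly 2 of us are knights" - this is FALSE (a lie) because there are 1 knights.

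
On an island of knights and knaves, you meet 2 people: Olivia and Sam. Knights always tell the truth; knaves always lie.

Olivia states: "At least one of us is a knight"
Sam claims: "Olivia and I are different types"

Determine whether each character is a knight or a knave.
Olivia is a knave.
Sam is a knave.

Verification:
- Olivia (knave) says "At least one of us is a knight" - this is FALSE (a lie) because no one is a knight.
- Sam (knave) says "Olivia and I are different types" - this is FALSE (a lie) because Sam is a knave and Olivia is a knave.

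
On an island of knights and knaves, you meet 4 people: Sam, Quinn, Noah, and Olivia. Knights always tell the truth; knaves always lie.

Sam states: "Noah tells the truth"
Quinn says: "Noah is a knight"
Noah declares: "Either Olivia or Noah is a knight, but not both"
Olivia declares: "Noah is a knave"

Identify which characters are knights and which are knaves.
Sam is a knight.
Quinn is a knight.
Noah is a knight.
Olivia is a knave.

Verification:
- Sam (knight) says "Noah tells the truth" - this is TRUE because Noah is a knight.
- Quinn (knight) says "Noah is a knight" - this is TRUE because Noah is a knight.
- Noah (knight) says "Either Olivia or Noah is a knight, but not both" - this is TRUE because Olivia is a knave and Noah is a knight.
- Olivia (knave) says "Noah is a knave" - this is FALSE (a lie) because Noah is a knight.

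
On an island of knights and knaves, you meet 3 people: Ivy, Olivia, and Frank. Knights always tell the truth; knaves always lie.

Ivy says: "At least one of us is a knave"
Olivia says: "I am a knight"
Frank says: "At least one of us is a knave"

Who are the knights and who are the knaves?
Ivy is a knight.
Olivia is a knave.
Frank is a knight.

Verification:
- Ivy (knight) says "At least one of us is a knave" - this is TRUE because Olivia is a knave.
- Olivia (knave) says "I am a knight" - this is FALSE (a lie) because Olivia is a knave.
- Frank (knight) says "At least one of us is a knave" - this is TRUE because Olivia is a knave.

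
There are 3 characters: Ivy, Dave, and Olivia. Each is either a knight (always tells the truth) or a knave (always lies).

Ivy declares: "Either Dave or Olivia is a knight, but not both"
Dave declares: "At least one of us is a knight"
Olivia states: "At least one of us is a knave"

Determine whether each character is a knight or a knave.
Ivy is a knave.
Dave is a knight.
Olivia is a knight.

Verification:
- Ivy (knave) says "Either Dave or Olivia is a knight, but not both" - this is FALSE (a lie) because Dave is a knight and Olivia is a knight.
- Dave (knight) says "At least one of us is a knight" - this is TRUE because Dave and Olivia are knights.
- Olivia (knight) says "At least one of us is a knave" - this is TRUE because Ivy is a knave.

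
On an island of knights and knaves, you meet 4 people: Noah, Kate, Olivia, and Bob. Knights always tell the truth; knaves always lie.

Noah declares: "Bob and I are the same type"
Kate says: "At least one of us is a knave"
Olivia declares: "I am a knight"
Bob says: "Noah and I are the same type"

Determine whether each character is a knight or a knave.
Noah is a knight.
Kate is a knight.
Olivia is a knave.
Bob is a knight.

Verification:
- Noah (knight) says "Bob and I are the same type" - this is TRUE because Noah is a knight and Bob is a knight.
- Kate (knight) says "At least one of us is a knave" - this is TRUE because Olivia is a knave.
- Olivia (knave) says "I am a knight" - this is FALSE (a lie) because Olivia is a knave.
- Bob (knight) says "Noah and I are the same type" - this is TRUE because Bob is a knight and Noah is a knight.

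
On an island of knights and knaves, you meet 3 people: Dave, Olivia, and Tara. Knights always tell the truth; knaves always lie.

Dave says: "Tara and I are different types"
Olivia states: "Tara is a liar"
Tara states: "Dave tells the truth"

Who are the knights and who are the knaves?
Dave is a knave.
Olivia is a knight.
Tara is a knave.

Verification:
- Dave (knave) says "Tara and I are different types" - this is FALSE (a lie) because Dave is a knave and Tara is a knave.
- Olivia (knight) says "Tara is a liar" - this is TRUE because Tara is a knave.
- Tara (knave) says "Dave tells the truth" - this is FALSE (a lie) because Dave is a knave.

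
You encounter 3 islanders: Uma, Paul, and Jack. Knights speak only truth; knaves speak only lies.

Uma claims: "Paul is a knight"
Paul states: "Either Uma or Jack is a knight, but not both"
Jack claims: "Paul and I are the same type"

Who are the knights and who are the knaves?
Uma is a knight.
Paul is a knight.
Jack is a knave.

Verification:
- Uma (knight) says "Paul is a knight" - this is TRUE because Paul is a knight.
- Paul (knight) says "Either Uma or Jack is a knight, but not both" - this is TRUE because Uma is a knight and Jack is a knave.
- Jack (knave) says "Paul and I are the same type" - this is FALSE (a lie) because Jack is a knave and Paul is a knight.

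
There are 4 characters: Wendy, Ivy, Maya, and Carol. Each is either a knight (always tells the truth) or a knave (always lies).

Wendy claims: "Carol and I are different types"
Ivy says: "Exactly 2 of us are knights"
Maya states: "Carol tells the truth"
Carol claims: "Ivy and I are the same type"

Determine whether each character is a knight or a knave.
Wendy is a knight.
Ivy is a knight.
Maya is a knave.
Carol is a knave.

Verification:
- Wendy (knight) says "Carol and I are different types" - this is TRUE because Wendy is a knight and Carol is a knave.
- Ivy (knight) says "Exactly 2 of us are knights" - this is TRUE because there are 2 knights.
- Maya (knave) says "Carol tells the truth" - this is FALSE (a lie) because Carol is a knave.
- Carol (knave) says "Ivy and I are the same type" - this is FALSE (a lie) because Carol is a knave and Ivy is a knight.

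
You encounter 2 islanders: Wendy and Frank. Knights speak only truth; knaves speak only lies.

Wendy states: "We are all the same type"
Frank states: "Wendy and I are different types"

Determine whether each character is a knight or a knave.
Wendy is a knave.
Frank is a knight.

Verification:
- Wendy (knave) says "We are all the same type" - this is FALSE (a lie) because Frank is a knight and Wendy is a knave.
- Frank (knight) says "Wendy and I are different types" - this is TRUE because Frank is a knight and Wendy is a knave.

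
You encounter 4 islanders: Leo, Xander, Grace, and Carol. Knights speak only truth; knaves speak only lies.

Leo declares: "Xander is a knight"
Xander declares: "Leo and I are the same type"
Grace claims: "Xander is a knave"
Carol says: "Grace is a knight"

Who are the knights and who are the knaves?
Leo is a knight.
Xander is a knight.
Grace is a knave.
Carol is a knave.

Verification:
- Leo (knight) says "Xander is a knight" - this is TRUE because Xander is a knight.
- Xander (knight) says "Leo and I are the same type" - this is TRUE because Xander is a knight and Leo is a knight.
- Grace (knave) says "Xander is a knave" - this is FALSE (a lie) because Xander is a knight.
- Carol (knave) says "Grace is a knight" - this is FALSE (a lie) because Grace is a knave.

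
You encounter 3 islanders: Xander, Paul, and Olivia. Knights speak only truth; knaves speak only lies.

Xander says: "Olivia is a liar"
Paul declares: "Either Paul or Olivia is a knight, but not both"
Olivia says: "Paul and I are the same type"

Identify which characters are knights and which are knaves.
Xander is a knight.
Paul is a knight.
Olivia is a knave.

Verification:
- Xander (knight) says "Olivia is a liar" - this is TRUE because Olivia is a knave.
- Paul (knight) says "Either Paul or Olivia is a knight, but not both" - this is TRUE because Paul is a knight and Olivia is a knave.
- Olivia (knave) says "Paul and I are the same type" - this is FALSE (a lie) because Olivia is a knave and Paul is a knight.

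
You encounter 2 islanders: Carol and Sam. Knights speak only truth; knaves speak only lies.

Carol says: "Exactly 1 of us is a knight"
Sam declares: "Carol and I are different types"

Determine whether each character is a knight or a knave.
Carol is a knave.
Sam is a knave.

Verification:
- Carol (knave) says "Exactly 1 of us is a knight" - this is FALSE (a lie) because there are 0 knights.
- Sam (knave) says "Carol and I are different types" - this is FALSE (a lie) because Sam is a knave and Carol is a knave.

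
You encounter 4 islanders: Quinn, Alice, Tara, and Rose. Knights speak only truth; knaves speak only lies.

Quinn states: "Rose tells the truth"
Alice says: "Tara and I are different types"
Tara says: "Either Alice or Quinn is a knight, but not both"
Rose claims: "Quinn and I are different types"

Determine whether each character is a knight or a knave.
Quinn is a knave.
Alice is a knave.
Tara is a knave.
Rose is a knave.

Verification:
- Quinn (knave) says "Rose tells the truth" - this is FALSE (a lie) because Rose is a knave.
- Alice (knave) says "Tara and I are different types" - this is FALSE (a lie) because Alice is a knave and Tara is a knave.
- Tara (knave) says "Either Alice or Quinn is a knight, but not both" - this is FALSE (a lie) because Alice is a knave and Quinn is a knave.
- Rose (knave) says "Quinn and I are different types" - this is FALSE (a lie) because Rose is a knave and Quinn is a knave.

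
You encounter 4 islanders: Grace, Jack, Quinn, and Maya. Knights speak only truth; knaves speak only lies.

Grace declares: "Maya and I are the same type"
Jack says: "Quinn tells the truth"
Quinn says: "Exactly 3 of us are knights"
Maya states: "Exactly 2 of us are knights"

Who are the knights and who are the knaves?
Grace is a knight.
Jack is a knave.
Quinn is a knave.
Maya is a knight.

Verification:
- Grace (knight) says "Maya and I are the same type" - this is TRUE because Grace is a knight and Maya is a knight.
- Jack (knave) says "Quinn tells the truth" - this is FALSE (a lie) because Quinn is a knave.
- Quinn (knave) says "Exactly 3 of us are knights" - this is FALSE (a lie) because there are 2 knights.
- Maya (knight) says "Exactly 2 of us are knights" - this is TRUE because there are 2 knights.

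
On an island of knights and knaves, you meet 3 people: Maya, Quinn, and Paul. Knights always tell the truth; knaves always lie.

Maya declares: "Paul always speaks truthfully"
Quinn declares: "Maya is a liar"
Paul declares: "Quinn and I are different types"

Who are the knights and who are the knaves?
Maya is a knight.
Quinn is a knave.
Paul is a knight.

Verification:
- Maya (knight) says "Paul always speaks truthfully" - this is TRUE because Paul is a knight.
- Quinn (knave) says "Maya is a liar" - this is FALSE (a lie) because Maya is a knight.
- Paul (knight) says "Quinn and I are different types" - this is TRUE because Paul is a knight and Quinn is a knave.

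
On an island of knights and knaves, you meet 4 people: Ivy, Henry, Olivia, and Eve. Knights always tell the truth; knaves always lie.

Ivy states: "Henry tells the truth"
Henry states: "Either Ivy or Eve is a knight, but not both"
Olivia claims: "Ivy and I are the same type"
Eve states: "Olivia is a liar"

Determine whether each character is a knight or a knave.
Ivy is a knight.
Henry is a knight.
Olivia is a knight.
Eve is a knave.

Verification:
- Ivy (knight) says "Henry tells the truth" - this is TRUE because Henry is a knight.
- Henry (knight) says "Either Ivy or Eve is a knight, but not both" - this is TRUE because Ivy is a knight and Eve is a knave.
- Olivia (knight) says "Ivy and I are the same type" - this is TRUE because Olivia is a knight and Ivy is a knight.
- Eve (knave) says "Olivia is a liar" - this is FALSE (a lie) because Olivia is a knight.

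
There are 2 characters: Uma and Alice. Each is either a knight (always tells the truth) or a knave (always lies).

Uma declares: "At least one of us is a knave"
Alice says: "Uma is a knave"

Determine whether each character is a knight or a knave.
Uma is a knight.
Alice is a knave.

Verification:
- Uma (knight) says "At least one of us is a knave" - this is TRUE because Alice is a knave.
- Alice (knave) says "Uma is a knave" - this is FALSE (a lie) because Uma is a knight.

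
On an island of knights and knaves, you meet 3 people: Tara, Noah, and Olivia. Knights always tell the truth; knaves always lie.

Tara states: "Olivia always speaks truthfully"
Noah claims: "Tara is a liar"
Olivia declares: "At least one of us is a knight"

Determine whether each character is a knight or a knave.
Tara is a knight.
Noah is a knave.
Olivia is a knight.

Verification:
- Tara (knight) says "Olivia always speaks truthfully" - this is TRUE because Olivia is a knight.
- Noah (knave) says "Tara is a liar" - this is FALSE (a lie) because Tara is a knight.
- Olivia (knight) says "At least one of us is a knight" - this is TRUE because Tara and Olivia are knights.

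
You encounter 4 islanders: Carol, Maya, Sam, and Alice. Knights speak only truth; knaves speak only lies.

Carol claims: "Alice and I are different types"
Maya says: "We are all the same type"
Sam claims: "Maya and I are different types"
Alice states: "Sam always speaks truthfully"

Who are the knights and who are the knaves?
Carol is a knight.
Maya is a knave.
Sam is a knave.
Alice is a knave.

Verification:
- Carol (knight) says "Alice and I are different types" - this is TRUE because Carol is a knight and Alice is a knave.
- Maya (knave) says "We are all the same type" - this is FALSE (a lie) because Carol is a knight and Maya, Sam, and Alice are knaves.
- Sam (knave) says "Maya and I are different types" - this is FALSE (a lie) because Sam is a knave and Maya is a knave.
- Alice (knave) says "Sam always speaks truthfully" - this is FALSE (a lie) because Sam is a knave.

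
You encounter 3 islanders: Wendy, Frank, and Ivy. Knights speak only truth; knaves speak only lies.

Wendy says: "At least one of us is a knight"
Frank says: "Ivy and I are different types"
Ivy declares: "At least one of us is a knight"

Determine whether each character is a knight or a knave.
Wendy is a knave.
Frank is a knave.
Ivy is a knave.

Verification:
- Wendy (knave) says "At least one of us is a knight" - this is FALSE (a lie) because no one is a knight.
- Frank (knave) says "Ivy and I are different types" - this is FALSE (a lie) because Frank is a knave and Ivy is a knave.
- Ivy (knave) says "At least one of us is a knight" - this is FALSE (a lie) because no one is a knight.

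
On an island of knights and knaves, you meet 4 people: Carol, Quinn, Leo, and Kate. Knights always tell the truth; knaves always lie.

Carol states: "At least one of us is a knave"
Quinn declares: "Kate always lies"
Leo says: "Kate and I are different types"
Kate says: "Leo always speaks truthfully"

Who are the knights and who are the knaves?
Carol is a knight.
Quinn is a knight.
Leo is a knave.
Kate is a knave.

Verification:
- Carol (knight) says "At least one of us is a knave" - this is TRUE because Leo and Kate are knaves.
- Quinn (knight) says "Kate always lies" - this is TRUE because Kate is a knave.
- Leo (knave) says "Kate and I are different types" - this is FALSE (a lie) because Leo is a knave and Kate is a knave.
- Kate (knave) says "Leo always speaks truthfully" - this is FALSE (a lie) because Leo is a knave.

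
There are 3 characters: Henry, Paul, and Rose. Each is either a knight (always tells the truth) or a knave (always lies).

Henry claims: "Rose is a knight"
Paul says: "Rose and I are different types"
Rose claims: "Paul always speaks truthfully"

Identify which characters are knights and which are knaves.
Henry is a knave.
Paul is a knave.
Rose is a knave.

Verification:
- Henry (knave) says "Rose is a knight" - this is FALSE (a lie) because Rose is a knave.
- Paul (knave) says "Rose and I are different types" - this is FALSE (a lie) because Paul is a knave and Rose is a knave.
- Rose (knave) says "Paul always speaks truthfully" - this is FALSE (a lie) because Paul is a knave.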